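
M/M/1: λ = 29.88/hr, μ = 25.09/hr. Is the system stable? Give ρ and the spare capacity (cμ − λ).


Total capacity cμ = 1·25.09 = 25.09/hr
ρ = λ/(cμ) = 29.88/25.09 = 1.1909
Stable ⇔ ρ < 1: NO
Spare capacity = cμ − λ = 25.09 − 29.88 = -4.79/hr

Final: ρ = 1.1909; unstable; margin = -4.79/hr


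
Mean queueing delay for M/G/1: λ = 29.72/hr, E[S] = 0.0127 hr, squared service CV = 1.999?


ρ = λ·E[S] = 29.72·0.0127 = 0.3774
E[S²] = E[S]²(1+C_s²) = 0.0127²·(1+1.999) = 0.0004837
Wq = λ·E[S²]/(2(1−ρ)) = 29.72·0.0004837/(2·0.6226) = 0.01155 hr

Final: 0.01155 hr


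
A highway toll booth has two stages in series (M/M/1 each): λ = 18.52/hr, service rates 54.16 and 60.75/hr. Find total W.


Each node sees arrival rate λ = 18.52/hr (tandem ⇒ throughput preserved).
W₁ = 1/(μ₁−λ) = 1/(54.16−18.52) = 0.02806 hr
W₂ = 1/(μ₂−λ) = 1/(60.75−18.52) = 0.02368 hr
W_total = W₁ + W₂ = 0.02806 + 0.02368 = 0.05174 hr

Final: 0.05174 hr


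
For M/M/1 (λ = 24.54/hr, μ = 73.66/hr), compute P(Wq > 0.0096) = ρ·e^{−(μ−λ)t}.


ρ = 24.54/73.66 = 0.3332
P(Wq > t) = ρ·e^{−(μ−λ)t} = 0.3332·e^{−0.4716}
= 0.3332·0.624033 = 0.207898

Final: 0.207898


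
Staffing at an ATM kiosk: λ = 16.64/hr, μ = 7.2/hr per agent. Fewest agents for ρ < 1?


Stability requires cμ > λ ⇔ c > λ/μ.
λ/μ = 16.64/7.2 = 2.3111
Minimum integer c = ⌊2.3111⌋ + 1 = 3
Check: 3·7.2 = 21.60 > 16.64, while 2·7.2 = 14.40 ≤ 16.64

Final: 3 servers


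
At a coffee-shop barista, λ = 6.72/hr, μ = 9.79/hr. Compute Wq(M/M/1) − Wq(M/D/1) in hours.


ρ = 6.72/9.79 = 0.6864
Wq(M/M/1) = ρ/(μ−λ) = 0.6864/3.07 = 0.22359 hr
Wq(M/D/1) = ρ/(2(μ−λ)) = 0.11179 hr
Savings = 0.22359 − 0.11179 = 0.11179 hr

Final: 0.11179 hr


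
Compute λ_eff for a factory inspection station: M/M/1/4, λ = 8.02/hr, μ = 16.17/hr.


ρ = 0.4960; P_K = (1−ρ)ρ^4/(1−ρ^5) = 0.031444
λ_eff = λ(1 − P_K) = 8.02·(1 − 0.031444) = 8.02·0.968556 = 7.7678 /hr

Final: 7.7678 /hr


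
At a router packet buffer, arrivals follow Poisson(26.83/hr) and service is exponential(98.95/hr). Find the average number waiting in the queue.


ρ = 26.83/98.95 = 0.2711
Lq = ρ²/(1−ρ) = 0.07352/0.7289 = 0.1009

Final: 0.1009


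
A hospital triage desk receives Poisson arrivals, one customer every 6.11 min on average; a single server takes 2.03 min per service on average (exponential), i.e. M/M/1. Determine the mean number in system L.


λ = 60/6.11 = 9.8200 /hr
μ = 60/2.03 = 29.5567 /hr
ρ = λ/μ = 9.8200/29.5567 = 0.3322
L = ρ/(1−ρ) = 0.3322/0.6678 = 0.4975

Final: 0.4975


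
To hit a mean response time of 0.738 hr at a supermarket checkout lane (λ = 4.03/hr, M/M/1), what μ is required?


W = 1/(μ−λ) ⇒ μ − λ = 1/W = 1/0.738 = 1.3550
μ = λ + 1/W = 4.03 + 1.3550 = 5.3850 per hr

Final: 5.3850 /hr


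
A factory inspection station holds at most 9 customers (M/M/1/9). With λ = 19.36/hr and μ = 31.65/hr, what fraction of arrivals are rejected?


ρ = λ/μ = 19.36/31.65 = 0.6117
P_K = (1−ρ)ρ^K/(1−ρ^(K+1)) = (0.3883·0.011989)/(1 − 0.007334)
= 0.004655/0.992666 = 0.004690

Final: 0.004690


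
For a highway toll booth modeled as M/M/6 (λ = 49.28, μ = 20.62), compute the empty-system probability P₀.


a = λ/μ = 49.28/20.62 = 2.3899; ρ = a/c = 0.3983
Σ_{k=0}^{5} a^k/k! (terms k=0..5) = 1.00000 + 2.38991 + 2.85584 + 2.27507 + 1.35930 + 0.64972 = 10.52985
Tail: a^6/(6!(1−ρ)) = 186.33405/(720·0.6017) = 0.43012
P₀ = 1/(10.52985 + 0.43012) = 1/10.95998 = 0.091241

Final: 0.091241


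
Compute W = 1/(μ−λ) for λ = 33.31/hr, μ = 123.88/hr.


W = 1/(μ−λ) = 1/(123.88 − 33.31) = 1/90.57 = 0.01104 hr

Final: 0.01104 hr


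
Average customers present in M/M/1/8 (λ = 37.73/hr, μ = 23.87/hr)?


ρ = 37.73/23.87 = 1.5806
L = ρ[1 − (K+1)ρ^K + Kρ^(K+1)] / [(1−ρ)(1−ρ^(K+1))]
Numerator: 1.5806·(1 − 9·38.965037 + 8·61.589897) = 226.085753
Denominator: (-0.5806)·(-60.589897) = 35.181230
L = 226.085753/35.181230 = 6.4263

Final: 6.4263


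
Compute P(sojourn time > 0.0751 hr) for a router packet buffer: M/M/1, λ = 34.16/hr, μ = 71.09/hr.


W ~ Exponential(μ−λ) for M/M/1.
μ − λ = 71.09 − 34.16 = 36.9300
P(W > t) = e^{−(μ−λ)t} = e^{−2.7734} = 0.062447

Final: 0.062447


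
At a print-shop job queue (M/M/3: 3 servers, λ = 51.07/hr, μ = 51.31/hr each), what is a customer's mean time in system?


a = 0.9953; ρ = 0.3318; P₀ = 0.365418
Lq = P₀·a^c·ρ/(c!(1−ρ)²) = 0.04462
Wq = Lq/λ = 0.04462/51.07 = 0.0008737 hr
W = Wq + 1/μ = 0.0008737 + 0.01949 = 0.02036 hr

Final: 0.02036 hr


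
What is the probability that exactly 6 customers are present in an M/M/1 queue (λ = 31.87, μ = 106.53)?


ρ = 31.87/106.53 = 0.2992
P_n = (1−ρ)·ρ^n = (1 − 0.2992)·0.2992^6 = 0.7008·0.0007169 = 0.0005024

Final: 0.0005024


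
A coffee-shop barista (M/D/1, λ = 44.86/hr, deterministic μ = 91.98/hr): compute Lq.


ρ = 44.86/91.98 = 0.4877
M/D/1: Lq = ρ²/(2(1−ρ)) = 0.2379/(2·0.5123) = 0.23216

Final: 0.23216


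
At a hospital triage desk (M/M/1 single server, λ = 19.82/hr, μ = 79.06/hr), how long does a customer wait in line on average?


ρ = 19.82/79.06 = 0.2507
Wq = ρ/(μ−λ) = 0.2507/(79.06 − 19.82) = 0.2507/59.24 = 0.004232 hr

Final: 0.004232 hr


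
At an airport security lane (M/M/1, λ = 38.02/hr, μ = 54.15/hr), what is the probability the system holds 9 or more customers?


ρ = 38.02/54.15 = 0.7021
P(N ≥ n) = ρ^n = 0.7021^9 = 0.041469

Final: 0.041469


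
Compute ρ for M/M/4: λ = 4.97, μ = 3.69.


ρ = λ/(cμ) = 4.97/(4·3.69) = 4.97/14.76 = 0.3367

Final: 0.3367


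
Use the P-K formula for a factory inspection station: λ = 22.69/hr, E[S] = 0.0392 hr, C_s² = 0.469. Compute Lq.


ρ = λ·E[S] = 22.69·0.0392 = 0.8894
Lq = ρ²(1+C_s²)/(2(1−ρ)) = 0.7911·(1+0.469)/(2·0.1106)
= 0.7911·1.4690/0.2211 = 5.25613

Final: 5.25613


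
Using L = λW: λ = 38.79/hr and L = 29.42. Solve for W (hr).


W = L/λ = 29.42/38.79 = 0.7584 hr

Final: 0.7584 hr


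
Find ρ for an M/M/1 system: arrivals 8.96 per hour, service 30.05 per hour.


ρ = λ/μ = 8.96/30.05 = 0.2982

Final: 0.2982


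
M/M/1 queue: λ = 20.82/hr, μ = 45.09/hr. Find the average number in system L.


ρ = λ/μ = 20.82/45.09 = 0.4617
L = ρ/(1−ρ) = 0.4617/(1 − 0.4617) = 0.4617/0.5383 = 0.8578

Final: 0.8578


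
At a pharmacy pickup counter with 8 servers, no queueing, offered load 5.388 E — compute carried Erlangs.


B(8,5.388) = 0.089112 (Erlang-B)
Carried load = a(1 − B) = 5.388·(1 − 0.089112) = 5.388·0.910888 = 4.9079 E

Final: 4.9079 Erlangs


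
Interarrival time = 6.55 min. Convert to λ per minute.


λ = 1/(interarrival time) in consistent units.
1 minute = 1 min, so λ = 1/6.55 = 0.1527 per minute

Final: 0.1527 /min


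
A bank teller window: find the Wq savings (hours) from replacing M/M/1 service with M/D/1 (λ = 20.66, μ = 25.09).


ρ = 20.66/25.09 = 0.8234
Wq(M/M/1) = ρ/(μ−λ) = 0.8234/4.43 = 0.18588 hr
Wq(M/D/1) = ρ/(2(μ−λ)) = 0.09294 hr
Savings = 0.18588 − 0.09294 = 0.09294 hr

Final: 0.09294 hr


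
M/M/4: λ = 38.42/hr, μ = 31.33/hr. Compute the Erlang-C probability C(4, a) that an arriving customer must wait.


a = λ/μ = 1.2263; ρ = a/4 = 0.3066
P₀ = 0.292274 (from M/M/c formula)
C(c,a) = [a^c/(c!(1−ρ))]·P₀ = [2.26145/(24·0.6934)]·0.292274
= 0.13589·0.292274 = 0.039716

Final: 0.039716


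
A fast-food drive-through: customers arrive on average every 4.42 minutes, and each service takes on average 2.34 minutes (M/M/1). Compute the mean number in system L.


λ = 60/4.42 = 13.5747 /hr
μ = 60/2.34 = 25.6410 /hr
ρ = λ/μ = 13.5747/25.6410 = 0.5294
L = ρ/(1−ρ) = 0.5294/0.4706 = 1.1250

Final: 1.1250


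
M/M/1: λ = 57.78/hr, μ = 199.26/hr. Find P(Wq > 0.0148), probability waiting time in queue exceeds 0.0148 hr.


ρ = 57.78/199.26 = 0.2900
P(Wq > t) = ρ·e^{−(μ−λ)t} = 0.2900·e^{−2.0939}
= 0.2900·0.123205 = 0.035726

Final: 0.035726


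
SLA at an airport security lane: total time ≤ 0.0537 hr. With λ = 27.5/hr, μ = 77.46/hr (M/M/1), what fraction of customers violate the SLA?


W ~ Exponential(μ−λ) for M/M/1.
μ − λ = 77.46 − 27.5 = 49.9600
P(W > t) = e^{−(μ−λ)t} = e^{−2.6829} = 0.068368

Final: 0.068368


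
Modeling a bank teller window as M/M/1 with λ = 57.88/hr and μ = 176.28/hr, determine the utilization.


ρ = λ/μ = 57.88/176.28 = 0.3283

Final: 0.3283


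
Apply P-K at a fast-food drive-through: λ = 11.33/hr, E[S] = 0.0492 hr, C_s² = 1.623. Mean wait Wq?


ρ = λ·E[S] = 11.33·0.0492 = 0.5574
E[S²] = E[S]²(1+C_s²) = 0.0492²·(1+1.623) = 0.006349
Wq = λ·E[S²]/(2(1−ρ)) = 11.33·0.006349/(2·0.4426) = 0.08127 hr

Final: 0.08127 hr


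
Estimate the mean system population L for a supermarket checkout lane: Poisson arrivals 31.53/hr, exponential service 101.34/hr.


ρ = λ/μ = 31.53/101.34 = 0.3111
L = ρ/(1−ρ) = 0.3111/(1 − 0.3111) = 0.3111/0.6889 = 0.4517

Final: 0.4517


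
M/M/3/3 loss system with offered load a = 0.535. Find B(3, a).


B(c,a) = (a^c/c!) / Σ_{k=0}^{c} a^k/k!
a^3/3! = 0.025522
Σ terms (k=0..3): 1.00000 + 0.53500 + 0.14311 + 0.02552 = 1.703634
B = 0.025522/1.703634 = 0.014981

Final: 0.014981


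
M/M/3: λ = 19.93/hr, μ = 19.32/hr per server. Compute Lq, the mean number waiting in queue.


a = λ/μ = 1.0316; ρ = a/3 = 0.3439
P₀ = 0.351805
Lq = P₀·a^c·ρ / (c!·(1−ρ)²) = 0.351805·1.09774·0.3439/(6·0.43052)
= 0.05141

Final: 0.05141


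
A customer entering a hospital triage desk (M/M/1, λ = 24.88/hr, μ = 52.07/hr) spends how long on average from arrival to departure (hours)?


W = 1/(μ−λ) = 1/(52.07 − 24.88) = 1/27.19 = 0.03678 hr

Final: 0.03678 hr


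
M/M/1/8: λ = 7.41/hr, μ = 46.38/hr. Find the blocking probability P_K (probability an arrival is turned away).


ρ = λ/μ = 7.41/46.38 = 0.1598
P_K = (1−ρ)ρ^K/(1−ρ^(K+1)) = (0.8402·0.0000004245)/(1 − 0.00000006782)
= 0.0000003567/1.000000 = 0.0000003567

Final: 0.0000003567


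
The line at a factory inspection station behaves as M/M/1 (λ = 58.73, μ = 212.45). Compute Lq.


ρ = 58.73/212.45 = 0.2764
Lq = ρ²/(1−ρ) = 0.07642/0.7236 = 0.1056

Final: 0.1056


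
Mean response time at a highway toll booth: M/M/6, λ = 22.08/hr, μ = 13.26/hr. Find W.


a = 1.6652; ρ = 0.2775; P₀ = 0.189070
Lq = P₀·a^c·ρ/(c!(1−ρ)²) = 0.002976
Wq = Lq/λ = 0.002976/22.08 = 0.0001348 hr
W = Wq + 1/μ = 0.0001348 + 0.07541 = 0.07555 hr

Final: 0.07555 hr


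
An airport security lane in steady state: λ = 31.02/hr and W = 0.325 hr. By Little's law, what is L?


L = λW = 31.02·0.325 = 10.0815

Final: 10.0815


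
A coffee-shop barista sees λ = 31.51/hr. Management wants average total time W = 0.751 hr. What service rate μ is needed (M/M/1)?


W = 1/(μ−λ) ⇒ μ − λ = 1/W = 1/0.751 = 1.3316
μ = λ + 1/W = 31.51 + 1.3316 = 32.8416 per hr

Final: 32.8416 /hr


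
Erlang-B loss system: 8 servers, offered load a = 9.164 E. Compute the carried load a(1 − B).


B(8,9.164) = 0.297540 (Erlang-B)
Carried load = a(1 − B) = 9.164·(1 − 0.297540) = 9.164·0.702460 = 6.4373 E

Final: 6.4373 Erlangs


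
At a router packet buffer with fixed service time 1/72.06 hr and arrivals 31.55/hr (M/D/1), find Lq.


ρ = 31.55/72.06 = 0.4378
M/D/1: Lq = ρ²/(2(1−ρ)) = 0.1917/(2·0.5622) = 0.17050

Final: 0.17050


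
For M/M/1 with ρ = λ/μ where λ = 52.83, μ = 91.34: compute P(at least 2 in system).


ρ = 52.83/91.34 = 0.5784
P(N ≥ n) = ρ^n = 0.5784^2 = 0.334533

Final: 0.334533


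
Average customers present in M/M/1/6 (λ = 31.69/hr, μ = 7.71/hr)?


ρ = 31.69/7.71 = 4.1102
L = ρ[1 − (K+1)ρ^K + Kρ^(K+1)] / [(1−ρ)(1−ρ^(K+1))]
Numerator: 4.1102·(1 − 7·4821.777509 + 6·19818.693806) = 350031.546768
Denominator: (-3.1102)·(-19817.693806) = 61637.911475
L = 350031.546768/61637.911475 = 5.6788

Final: 5.6788


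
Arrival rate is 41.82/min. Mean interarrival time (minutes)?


Mean interarrival time = 1/λ = 1/41.82 minute = 0.02391 minute
In minutes: 0.02391 × 1 = 0.02391 min

Final: 0.02391 min


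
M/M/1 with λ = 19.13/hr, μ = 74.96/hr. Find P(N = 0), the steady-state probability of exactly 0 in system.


ρ = 19.13/74.96 = 0.2552
P_n = (1−ρ)·ρ^n = (1 − 0.2552)·0.2552^0 = 0.7448·1.000000 = 0.744797

Final: 0.744797


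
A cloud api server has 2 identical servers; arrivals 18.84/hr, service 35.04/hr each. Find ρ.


ρ = λ/(cμ) = 18.84/(2·35.04) = 18.84/70.08 = 0.2688

Final: 0.2688


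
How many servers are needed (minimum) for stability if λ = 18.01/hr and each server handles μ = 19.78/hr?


Stability requires cμ > λ ⇔ c > λ/μ.
λ/μ = 18.01/19.78 = 0.9105
Minimum integer c = ⌊0.9105⌋ + 1 = 1
Check: 1·19.78 = 19.78 > 18.01, while 0·19.78 = 0.00 ≤ 18.01

Final: 1 servers


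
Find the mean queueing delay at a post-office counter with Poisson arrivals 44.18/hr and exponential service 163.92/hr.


ρ = 44.18/163.92 = 0.2695
Wq = ρ/(μ−λ) = 0.2695/(163.92 − 44.18) = 0.2695/119.74 = 0.002251 hr

Final: 0.002251 hr


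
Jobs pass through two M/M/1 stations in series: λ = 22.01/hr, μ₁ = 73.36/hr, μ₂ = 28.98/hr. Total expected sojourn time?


Each node sees arrival rate λ = 22.01/hr (tandem ⇒ throughput preserved).
W₁ = 1/(μ₁−λ) = 1/(73.36−22.01) = 0.01947 hr
W₂ = 1/(μ₂−λ) = 1/(28.98−22.01) = 0.14347 hr
W_total = W₁ + W₂ = 0.01947 + 0.14347 = 0.16295 hr

Final: 0.16295 hr


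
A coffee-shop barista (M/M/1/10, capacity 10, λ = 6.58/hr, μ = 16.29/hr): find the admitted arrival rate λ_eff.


ρ = 0.4039; P_K = (1−ρ)ρ^10/(1−ρ^11) = 0.00006892
λ_eff = λ(1 − P_K) = 6.58·(1 − 0.00006892) = 6.58·0.999931 = 6.5795 /hr

Final: 6.5795 /hr


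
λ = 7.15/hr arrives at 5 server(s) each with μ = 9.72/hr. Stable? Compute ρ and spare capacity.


Total capacity cμ = 5·9.72 = 48.60/hr
ρ = λ/(cμ) = 7.15/48.60 = 0.1471
Stable ⇔ ρ < 1: YES
Spare capacity = cμ − λ = 48.60 − 7.15 = 41.45/hr

Final: ρ = 0.1471; stable; margin = 41.45/hr


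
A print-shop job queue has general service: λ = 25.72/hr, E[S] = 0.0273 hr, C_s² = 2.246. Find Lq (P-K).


ρ = λ·E[S] = 25.72·0.0273 = 0.7022
Lq = ρ²(1+C_s²)/(2(1−ρ)) = 0.4930·(1+2.246)/(2·0.2978)
= 0.4930·3.2460/0.5957 = 2.68656

Final: 2.68656


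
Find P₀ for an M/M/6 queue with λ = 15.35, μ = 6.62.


a = λ/μ = 15.35/6.62 = 2.3187; ρ = a/c = 0.3865
Σ_{k=0}^{5} a^k/k! (terms k=0..5) = 1.00000 + 2.31873 + 2.68826 + 2.07778 + 1.20445 + 0.55856 = 9.84779
Tail: a^6/(6!(1−ρ)) = 155.41837/(720·0.6135) = 0.35182
P₀ = 1/(9.84779 + 0.35182) = 1/10.19961 = 0.098043

Final: 0.098043


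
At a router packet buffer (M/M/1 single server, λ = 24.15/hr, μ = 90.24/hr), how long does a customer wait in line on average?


ρ = 24.15/90.24 = 0.2676
Wq = ρ/(μ−λ) = 0.2676/(90.24 − 24.15) = 0.2676/66.09 = 0.004049 hr

Final: 0.004049 hr


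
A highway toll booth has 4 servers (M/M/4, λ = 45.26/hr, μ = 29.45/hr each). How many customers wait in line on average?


a = λ/μ = 1.5368; ρ = a/4 = 0.3842
P₀ = 0.212756
Lq = P₀·a^c·ρ / (c!·(1−ρ)²) = 0.212756·5.57849·0.3842/(24·0.37920)
= 0.05011

Final: 0.05011


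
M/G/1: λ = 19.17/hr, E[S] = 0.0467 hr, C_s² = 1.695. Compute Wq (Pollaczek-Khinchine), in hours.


ρ = λ·E[S] = 19.17·0.0467 = 0.8952
E[S²] = E[S]²(1+C_s²) = 0.0467²·(1+1.695) = 0.005877
Wq = λ·E[S²]/(2(1−ρ)) = 19.17·0.005877/(2·0.1048) = 0.53776 hr

Final: 0.53776 hr


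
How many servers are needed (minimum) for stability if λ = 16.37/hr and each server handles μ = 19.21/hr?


Stability requires cμ > λ ⇔ c > λ/μ.
λ/μ = 16.37/19.21 = 0.8522
Minimum integer c = ⌊0.8522⌋ + 1 = 1
Check: 1·19.21 = 19.21 > 16.37, while 0·19.21 = 0.00 ≤ 16.37

Final: 1 servers


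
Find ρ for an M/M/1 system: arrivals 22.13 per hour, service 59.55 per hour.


ρ = λ/μ = 22.13/59.55 = 0.3716

Final: 0.3716


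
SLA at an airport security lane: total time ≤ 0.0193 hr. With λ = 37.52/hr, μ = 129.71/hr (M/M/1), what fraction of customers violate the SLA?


W ~ Exponential(μ−λ) for M/M/1.
μ − λ = 129.71 − 37.52 = 92.1900
P(W > t) = e^{−(μ−λ)t} = e^{−1.7793} = 0.168762

Final: 0.168762


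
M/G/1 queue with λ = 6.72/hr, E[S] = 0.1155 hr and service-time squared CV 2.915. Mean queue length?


ρ = λ·E[S] = 6.72·0.1155 = 0.7762
Lq = ρ²(1+C_s²)/(2(1−ρ)) = 0.6024·(1+2.915)/(2·0.2238)
= 0.6024·3.9150/0.4477 = 5.26825

Final: 5.26825


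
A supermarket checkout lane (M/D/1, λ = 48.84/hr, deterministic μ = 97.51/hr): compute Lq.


ρ = 48.84/97.51 = 0.5009
M/D/1: Lq = ρ²/(2(1−ρ)) = 0.2509/(2·0.4991) = 0.25131

Final: 0.25131


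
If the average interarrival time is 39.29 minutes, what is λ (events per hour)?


λ = 1/(interarrival time) in consistent units.
1 hour = 60 min, so λ = 60/39.29 = 1.5271 per hour

Final: 1.5271 /hr


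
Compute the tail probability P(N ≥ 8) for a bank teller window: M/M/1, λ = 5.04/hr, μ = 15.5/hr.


ρ = 5.04/15.5 = 0.3252
P(N ≥ n) = ρ^n = 0.3252^8 = 0.0001250

Final: 0.0001250


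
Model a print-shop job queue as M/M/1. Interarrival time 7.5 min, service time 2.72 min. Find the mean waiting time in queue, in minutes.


λ = 60/7.5 = 8.0000 /hr
μ = 60/2.72 = 22.0588 /hr
ρ = λ/μ = 8.0000/22.0588 = 0.3627
Wq = ρ/(μ−λ) = 0.3627/(22.0588−8.0000) = 0.02580 hr
In minutes: 0.02580·60 = 1.548 min

Final: 1.548 min


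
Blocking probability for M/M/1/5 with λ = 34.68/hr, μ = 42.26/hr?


ρ = λ/μ = 34.68/42.26 = 0.8206
P_K = (1−ρ)ρ^K/(1−ρ^(K+1)) = (0.1794·0.372176)/(1 − 0.305420)
= 0.066756/0.694580 = 0.096109

Final: 0.096109


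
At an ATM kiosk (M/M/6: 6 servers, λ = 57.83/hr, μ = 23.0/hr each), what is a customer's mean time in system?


a = 2.5143; ρ = 0.4191; P₀ = 0.080442
Lq = P₀·a^c·ρ/(c!(1−ρ)²) = 0.03505
Wq = Lq/λ = 0.03505/57.83 = 0.0006061 hr
W = Wq + 1/μ = 0.0006061 + 0.04348 = 0.04408 hr

Final: 0.04408 hr


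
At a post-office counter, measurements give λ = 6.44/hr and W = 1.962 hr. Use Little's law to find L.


L = λW = 6.44·1.962 = 12.6353

Final: 12.6353


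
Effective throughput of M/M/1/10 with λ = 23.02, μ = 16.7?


ρ = 1.3784; P_K = (1−ρ)ρ^10/(1−ρ^11) = 0.282828
λ_eff = λ(1 − P_K) = 23.02·(1 − 0.282828) = 23.02·0.717172 = 16.5093 /hr

Final: 16.5093 /hr


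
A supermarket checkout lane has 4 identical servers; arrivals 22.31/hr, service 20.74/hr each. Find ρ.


ρ = λ/(cμ) = 22.31/(4·20.74) = 22.31/82.96 = 0.2689

Final: 0.2689


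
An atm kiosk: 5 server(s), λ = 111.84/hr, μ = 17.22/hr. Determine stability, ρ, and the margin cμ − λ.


Total capacity cμ = 5·17.22 = 86.10/hr
ρ = λ/(cμ) = 111.84/86.10 = 1.2990
Stable ⇔ ρ < 1: NO
Spare capacity = cμ − λ = 86.10 − 111.84 = -25.74/hr

Final: ρ = 1.2990; unstable; margin = -25.74/hr


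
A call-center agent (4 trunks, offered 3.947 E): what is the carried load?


B(4,3.947) = 0.305539 (Erlang-B)
Carried load = a(1 − B) = 3.947·(1 − 0.305539) = 3.947·0.694461 = 2.7410 E

Final: 2.7410 Erlangs


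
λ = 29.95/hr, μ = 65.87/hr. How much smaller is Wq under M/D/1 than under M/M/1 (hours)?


ρ = 29.95/65.87 = 0.4547
Wq(M/M/1) = ρ/(μ−λ) = 0.4547/35.92 = 0.01266 hr
Wq(M/D/1) = ρ/(2(μ−λ)) = 0.006329 hr
Savings = 0.01266 − 0.006329 = 0.006329 hr

Final: 0.006329 hr


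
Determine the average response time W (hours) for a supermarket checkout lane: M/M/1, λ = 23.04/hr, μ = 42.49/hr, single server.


W = 1/(μ−λ) = 1/(42.49 − 23.04) = 1/19.45 = 0.05141 hr

Final: 0.05141 hr


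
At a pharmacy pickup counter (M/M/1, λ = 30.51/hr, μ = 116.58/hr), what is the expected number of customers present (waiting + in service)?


ρ = λ/μ = 30.51/116.58 = 0.2617
L = ρ/(1−ρ) = 0.2617/(1 − 0.2617) = 0.2617/0.7383 = 0.3545

Final: 0.3545


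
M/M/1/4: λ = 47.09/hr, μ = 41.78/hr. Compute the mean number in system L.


ρ = 47.09/41.78 = 1.1271
L = ρ[1 − (K+1)ρ^K + Kρ^(K+1)] / [(1−ρ)(1−ρ^(K+1))]
Numerator: 1.1271·(1 − 5·1.613768 + 4·1.818868) = 0.232897
Denominator: (-0.1271)·(-0.818868) = 0.104074
L = 0.232897/0.104074 = 2.2378

Final: 2.2378


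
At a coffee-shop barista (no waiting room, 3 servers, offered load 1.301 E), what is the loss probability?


B(c,a) = (a^c/c!) / Σ_{k=0}^{c} a^k/k!
a^3/3! = 0.367012
Σ terms (k=0..3): 1.00000 + 1.30100 + 0.84630 + 0.36701 = 3.514313
B = 0.367012/3.514313 = 0.104434

Final: 0.104434


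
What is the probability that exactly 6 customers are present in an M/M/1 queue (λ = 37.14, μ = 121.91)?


ρ = 37.14/121.91 = 0.3047
P_n = (1−ρ)·ρ^n = (1 − 0.3047)·0.3047^6 = 0.6953·0.0007995 = 0.0005559

Final: 0.0005559


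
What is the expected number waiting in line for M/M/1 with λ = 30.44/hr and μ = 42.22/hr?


ρ = 30.44/42.22 = 0.7210
Lq = ρ²/(1−ρ) = 0.5198/0.2790 = 1.8631

Final: 1.8631


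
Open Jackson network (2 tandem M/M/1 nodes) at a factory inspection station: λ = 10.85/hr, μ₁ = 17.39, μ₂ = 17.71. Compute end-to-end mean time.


Each node sees arrival rate λ = 10.85/hr (tandem ⇒ throughput preserved).
W₁ = 1/(μ₁−λ) = 1/(17.39−10.85) = 0.15291 hr
W₂ = 1/(μ₂−λ) = 1/(17.71−10.85) = 0.14577 hr
W_total = W₁ + W₂ = 0.15291 + 0.14577 = 0.29868 hr

Final: 0.29868 hr


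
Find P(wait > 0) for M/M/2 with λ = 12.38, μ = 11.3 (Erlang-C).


a = λ/μ = 1.0956; ρ = a/2 = 0.5478
P₀ = 0.292167 (from M/M/c formula)
C(c,a) = [a^c/(c!(1−ρ))]·P₀ = [1.20029/(2·0.4522)]·0.292167
= 1.32713·0.292167 = 0.387742

Final: 0.387742


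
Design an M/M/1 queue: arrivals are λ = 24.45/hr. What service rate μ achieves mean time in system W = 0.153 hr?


W = 1/(μ−λ) ⇒ μ − λ = 1/W = 1/0.153 = 6.5359
μ = λ + 1/W = 24.45 + 6.5359 = 30.9859 per hr

Final: 30.9859 /hr


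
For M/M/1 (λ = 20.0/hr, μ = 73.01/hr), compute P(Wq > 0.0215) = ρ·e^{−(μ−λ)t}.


ρ = 20.0/73.01 = 0.2739
P(Wq > t) = ρ·e^{−(μ−λ)t} = 0.2739·e^{−1.1397}
= 0.2739·0.319910 = 0.087635

Final: 0.087635


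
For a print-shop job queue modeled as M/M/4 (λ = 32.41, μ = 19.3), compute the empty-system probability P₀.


a = λ/μ = 32.41/19.3 = 1.6793; ρ = a/c = 0.4198
Σ_{k=0}^{3} a^k/k! (terms k=0..3) = 1.00000 + 1.67927 + 1.40998 + 0.78925 = 4.87850
Tail: a^4/(4!(1−ρ)) = 7.95219/(24·0.5802) = 0.57110
P₀ = 1/(4.87850 + 0.57110) = 1/5.44960 = 0.183500

Final: 0.183500


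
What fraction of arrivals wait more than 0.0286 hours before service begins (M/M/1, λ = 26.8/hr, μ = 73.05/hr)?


ρ = 26.8/73.05 = 0.3669
P(Wq > t) = ρ·e^{−(μ−λ)t} = 0.3669·e^{−1.3228}
= 0.3669·0.266402 = 0.097735

Final: 0.097735


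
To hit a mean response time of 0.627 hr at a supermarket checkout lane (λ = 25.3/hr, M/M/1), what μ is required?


W = 1/(μ−λ) ⇒ μ − λ = 1/W = 1/0.627 = 1.5949
μ = λ + 1/W = 25.3 + 1.5949 = 26.8949 per hr

Final: 26.8949 /hr


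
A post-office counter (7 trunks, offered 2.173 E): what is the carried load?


B(7,2.173) = 0.005177 (Erlang-B)
Carried load = a(1 − B) = 2.173·(1 − 0.005177) = 2.173·0.994823 = 2.1618 E

Final: 2.1618 Erlangs


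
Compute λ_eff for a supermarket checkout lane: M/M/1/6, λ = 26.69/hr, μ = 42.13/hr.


ρ = 0.6335; P_K = (1−ρ)ρ^6/(1−ρ^7) = 0.024704
λ_eff = λ(1 − P_K) = 26.69·(1 − 0.024704) = 26.69·0.975296 = 26.0307 /hr

Final: 26.0307 /hr


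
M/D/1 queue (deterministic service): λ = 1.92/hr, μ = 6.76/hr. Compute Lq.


ρ = 1.92/6.76 = 0.2840
M/D/1: Lq = ρ²/(2(1−ρ)) = 0.08067/(2·0.7160) = 0.05634

Final: 0.05634


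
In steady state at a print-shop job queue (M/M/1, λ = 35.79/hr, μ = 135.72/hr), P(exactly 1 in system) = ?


ρ = 35.79/135.72 = 0.2637
P_n = (1−ρ)·ρ^n = (1 − 0.2637)·0.2637^1 = 0.7363·0.263705 = 0.194165

Final: 0.194165


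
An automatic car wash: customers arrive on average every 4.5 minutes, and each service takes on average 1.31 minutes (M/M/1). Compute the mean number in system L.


λ = 60/4.5 = 13.3333 /hr
μ = 60/1.31 = 45.8015 /hr
ρ = λ/μ = 13.3333/45.8015 = 0.2911
L = ρ/(1−ρ) = 0.2911/0.7089 = 0.4107

Final: 0.4107


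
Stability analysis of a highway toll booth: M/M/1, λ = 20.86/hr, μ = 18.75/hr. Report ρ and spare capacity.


Total capacity cμ = 1·18.75 = 18.75/hr
ρ = λ/(cμ) = 20.86/18.75 = 1.1125
Stable ⇔ ρ < 1: NO
Spare capacity = cμ − λ = 18.75 − 20.86 = -2.11/hr

Final: ρ = 1.1125; unstable; margin = -2.11/hr


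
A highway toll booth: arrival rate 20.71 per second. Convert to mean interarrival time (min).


Mean interarrival time = 1/λ = 1/20.71 second = 0.04829 second
In minutes: 0.04829 × 0.0166667 = 0.0008048 min

Final: 0.0008048 min


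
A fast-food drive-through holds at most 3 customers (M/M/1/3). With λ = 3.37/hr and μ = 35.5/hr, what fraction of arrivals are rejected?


ρ = λ/μ = 3.37/35.5 = 0.09493
P_K = (1−ρ)ρ^K/(1−ρ^(K+1)) = (0.9051·0.0008555)/(1 − 0.00008121)
= 0.0007743/0.999919 = 0.0007743

Final: 0.0007743


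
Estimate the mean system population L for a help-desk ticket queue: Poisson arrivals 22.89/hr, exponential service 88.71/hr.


ρ = λ/μ = 22.89/88.71 = 0.2580
L = ρ/(1−ρ) = 0.2580/(1 − 0.2580) = 0.2580/0.7420 = 0.3478

Final: 0.3478


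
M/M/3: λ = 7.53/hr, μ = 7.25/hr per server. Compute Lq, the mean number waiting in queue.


a = λ/μ = 1.0386; ρ = a/3 = 0.3462
P₀ = 0.349211
Lq = P₀·a^c·ρ / (c!·(1−ρ)²) = 0.349211·1.12039·0.3462/(6·0.42745)
= 0.05282

Final: 0.05282


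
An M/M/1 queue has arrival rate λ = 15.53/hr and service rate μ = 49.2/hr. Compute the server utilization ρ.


ρ = λ/μ = 15.53/49.2 = 0.3157

Final: 0.3157


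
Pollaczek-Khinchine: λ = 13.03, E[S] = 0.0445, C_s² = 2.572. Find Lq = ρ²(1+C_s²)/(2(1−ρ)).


ρ = λ·E[S] = 13.03·0.0445 = 0.5798
Lq = ρ²(1+C_s²)/(2(1−ρ)) = 0.3362·(1+2.572)/(2·0.4202)
= 0.3362·3.5720/0.8403 = 1.42913

Final: 1.42913


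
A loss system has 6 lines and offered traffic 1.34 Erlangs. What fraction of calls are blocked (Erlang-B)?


B(c,a) = (a^c/c!) / Σ_{k=0}^{c} a^k/k!
a^6/6! = 0.008041
Σ terms (k=0..6): 1.00000 + 1.34000 + 0.89780 + 0.40102 + 0.13434 + 0.03600 + 0.008041 = 3.817202
B = 0.008041/3.817202 = 0.002106

Final: 0.002106


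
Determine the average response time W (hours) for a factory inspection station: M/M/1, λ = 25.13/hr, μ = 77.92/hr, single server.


W = 1/(μ−λ) = 1/(77.92 − 25.13) = 1/52.79 = 0.01894 hr

Final: 0.01894 hr


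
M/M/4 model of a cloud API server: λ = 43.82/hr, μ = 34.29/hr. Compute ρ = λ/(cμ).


ρ = λ/(cμ) = 43.82/(4·34.29) = 43.82/137.16 = 0.3195

Final: 0.3195


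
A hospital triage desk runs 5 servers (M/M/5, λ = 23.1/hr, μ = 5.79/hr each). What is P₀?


a = λ/μ = 23.1/5.79 = 3.9896; ρ = a/c = 0.7979
Σ_{k=0}^{4} a^k/k! (terms k=0..4) = 1.00000 + 3.98964 + 7.95860 + 10.58398 + 10.55656 = 34.08878
Tail: a^5/(5!(1−ρ)) = 1010.80430/(120·0.2021) = 41.68488
P₀ = 1/(34.08878 + 41.68488) = 1/75.77366 = 0.013197

Final: 0.013197


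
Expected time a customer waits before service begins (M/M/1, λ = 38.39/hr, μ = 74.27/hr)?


ρ = 38.39/74.27 = 0.5169
Wq = ρ/(μ−λ) = 0.5169/(74.27 − 38.39) = 0.5169/35.88 = 0.01441 hr

Final: 0.01441 hr


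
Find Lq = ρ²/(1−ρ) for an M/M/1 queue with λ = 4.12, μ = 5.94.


ρ = 4.12/5.94 = 0.6936
Lq = ρ²/(1−ρ) = 0.4811/0.3064 = 1.5701

Final: 1.5701


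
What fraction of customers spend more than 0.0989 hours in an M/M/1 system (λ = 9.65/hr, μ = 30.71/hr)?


W ~ Exponential(μ−λ) for M/M/1.
μ − λ = 30.71 − 9.65 = 21.0600
P(W > t) = e^{−(μ−λ)t} = e^{−2.0828} = 0.124577

Final: 0.124577


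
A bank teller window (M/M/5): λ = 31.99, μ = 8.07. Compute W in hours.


a = 3.9641; ρ = 0.7928; P₀ = 0.013725
Lq = P₀·a^c·ρ/(c!(1−ρ)²) = 2.06764
Wq = Lq/λ = 2.06764/31.99 = 0.06463 hr
W = Wq + 1/μ = 0.06463 + 0.12392 = 0.18855 hr

Final: 0.18855 hr


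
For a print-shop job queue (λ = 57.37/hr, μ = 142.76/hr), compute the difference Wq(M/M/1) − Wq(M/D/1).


ρ = 57.37/142.76 = 0.4019
Wq(M/M/1) = ρ/(μ−λ) = 0.4019/85.39 = 0.004706 hr
Wq(M/D/1) = ρ/(2(μ−λ)) = 0.002353 hr
Savings = 0.004706 − 0.002353 = 0.002353 hr

Final: 0.002353 hr


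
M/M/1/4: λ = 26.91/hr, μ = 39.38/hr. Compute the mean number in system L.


ρ = 26.91/39.38 = 0.6833
L = ρ[1 − (K+1)ρ^K + Kρ^(K+1)] / [(1−ρ)(1−ρ^(K+1))]
Numerator: 0.6833·(1 − 5·0.218048 + 4·0.149001) = 0.345611
Denominator: (0.3167)·(0.850999) = 0.269476
L = 0.345611/0.269476 = 1.2825

Final: 1.2825


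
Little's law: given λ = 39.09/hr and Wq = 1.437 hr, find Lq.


Lq = λWq = 39.09·1.437 = 56.1723

Final: 56.1723


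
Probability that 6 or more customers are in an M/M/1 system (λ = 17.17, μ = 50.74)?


ρ = 17.17/50.74 = 0.3384
P(N ≥ n) = ρ^n = 0.3384^6 = 0.001501

Final: 0.001501


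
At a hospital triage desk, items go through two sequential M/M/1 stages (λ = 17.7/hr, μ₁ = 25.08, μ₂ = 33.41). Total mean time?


Each node sees arrival rate λ = 17.7/hr (tandem ⇒ throughput preserved).
W₁ = 1/(μ₁−λ) = 1/(25.08−17.7) = 0.13550 hr
W₂ = 1/(μ₂−λ) = 1/(33.41−17.7) = 0.06365 hr
W_total = W₁ + W₂ = 0.13550 + 0.06365 = 0.19916 hr

Final: 0.19916 hr


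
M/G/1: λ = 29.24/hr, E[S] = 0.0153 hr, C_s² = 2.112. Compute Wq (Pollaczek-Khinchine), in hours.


ρ = λ·E[S] = 29.24·0.0153 = 0.4474
E[S²] = E[S]²(1+C_s²) = 0.0153²·(1+2.112) = 0.0007285
Wq = λ·E[S²]/(2(1−ρ)) = 29.24·0.0007285/(2·0.5526) = 0.01927 hr

Final: 0.01927 hr


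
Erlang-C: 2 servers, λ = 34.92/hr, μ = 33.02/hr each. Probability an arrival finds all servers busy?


a = λ/μ = 1.0575; ρ = a/2 = 0.5288
P₀ = 0.308241 (from M/M/c formula)
C(c,a) = [a^c/(c!(1−ρ))]·P₀ = [1.11839/(2·0.4712)]·0.308241
= 1.18668·0.308241 = 0.365782

Final: 0.365782


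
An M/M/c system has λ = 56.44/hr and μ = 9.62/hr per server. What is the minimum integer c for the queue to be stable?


Stability requires cμ > λ ⇔ c > λ/μ.
λ/μ = 56.44/9.62 = 5.8669
Minimum integer c = ⌊5.8669⌋ + 1 = 6
Check: 6·9.62 = 57.72 > 56.44, while 5·9.62 = 48.10 ≤ 56.44

Final: 6 servers


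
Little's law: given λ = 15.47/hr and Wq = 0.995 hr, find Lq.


Lq = λWq = 15.47·0.995 = 15.3926

Final: 15.3926


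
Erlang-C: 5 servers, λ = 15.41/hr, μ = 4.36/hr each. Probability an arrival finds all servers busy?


a = λ/μ = 3.5344; ρ = a/5 = 0.7069
P₀ = 0.024801 (from M/M/c formula)
C(c,a) = [a^c/(c!(1−ρ))]·P₀ = [551.54474/(120·0.2931)]·0.024801
= 15.68033·0.024801 = 0.388883

Final: 0.388883


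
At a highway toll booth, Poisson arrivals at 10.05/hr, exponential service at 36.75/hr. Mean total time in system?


W = 1/(μ−λ) = 1/(36.75 − 10.05) = 1/26.70 = 0.03745 hr

Final: 0.03745 hr


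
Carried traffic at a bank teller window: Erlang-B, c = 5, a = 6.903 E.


B(5,6.903) = 0.418945 (Erlang-B)
Carried load = a(1 − B) = 6.903·(1 − 0.418945) = 6.903·0.581055 = 4.0110 E

Final: 4.0110 Erlangs


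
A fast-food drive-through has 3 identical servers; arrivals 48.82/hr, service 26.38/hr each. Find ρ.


ρ = λ/(cμ) = 48.82/(3·26.38) = 48.82/79.14 = 0.6169

Final: 0.6169


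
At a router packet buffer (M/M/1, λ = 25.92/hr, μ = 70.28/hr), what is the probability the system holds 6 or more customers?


ρ = 25.92/70.28 = 0.3688
P(N ≥ n) = ρ^n = 0.3688^6 = 0.002517

Final: 0.002517


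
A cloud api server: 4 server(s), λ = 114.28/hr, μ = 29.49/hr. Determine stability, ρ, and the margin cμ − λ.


Total capacity cμ = 4·29.49 = 117.96/hr
ρ = λ/(cμ) = 114.28/117.96 = 0.9688
Stable ⇔ ρ < 1: YES
Spare capacity = cμ − λ = 117.96 − 114.28 = 3.68/hr

Final: ρ = 0.9688; stable; margin = 3.68/hr


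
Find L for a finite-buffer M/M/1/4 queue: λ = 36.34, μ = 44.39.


ρ = 36.34/44.39 = 0.8187
L = ρ[1 − (K+1)ρ^K + Kρ^(K+1)] / [(1−ρ)(1−ρ^(K+1))]
Numerator: 0.8187·(1 − 5·0.449158 + 4·0.367704) = 0.184220
Denominator: (0.1813)·(0.632296) = 0.114665
L = 0.184220/0.114665 = 1.6066

Final: 1.6066


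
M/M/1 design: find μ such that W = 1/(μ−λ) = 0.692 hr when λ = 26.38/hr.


W = 1/(μ−λ) ⇒ μ − λ = 1/W = 1/0.692 = 1.4451
μ = λ + 1/W = 26.38 + 1.4451 = 27.8251 per hr

Final: 27.8251 /hr


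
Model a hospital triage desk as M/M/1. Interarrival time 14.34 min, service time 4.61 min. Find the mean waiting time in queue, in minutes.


λ = 60/14.34 = 4.1841 /hr
μ = 60/4.61 = 13.0152 /hr
ρ = λ/μ = 4.1841/13.0152 = 0.3215
Wq = ρ/(μ−λ) = 0.3215/(13.0152−4.1841) = 0.03640 hr
In minutes: 0.03640·60 = 2.184 min

Final: 2.184 min


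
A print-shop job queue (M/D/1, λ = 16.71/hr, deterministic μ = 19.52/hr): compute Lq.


ρ = 16.71/19.52 = 0.8560
M/D/1: Lq = ρ²/(2(1−ρ)) = 0.7328/(2·0.1440) = 2.54529

Final: 2.54529


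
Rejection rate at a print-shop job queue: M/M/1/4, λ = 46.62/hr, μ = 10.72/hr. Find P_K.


ρ = λ/μ = 46.62/10.72 = 4.3489
P_K = (1−ρ)ρ^K/(1−ρ^(K+1)) = (-3.3489·357.692583)/(1 − 1555.562336)
= -1197.869752/-1554.562336 = 0.770551

Final: 0.770551


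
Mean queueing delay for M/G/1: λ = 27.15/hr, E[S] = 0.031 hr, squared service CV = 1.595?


ρ = λ·E[S] = 27.15·0.031 = 0.8416
E[S²] = E[S]²(1+C_s²) = 0.031²·(1+1.595) = 0.002494
Wq = λ·E[S²]/(2(1−ρ)) = 27.15·0.002494/(2·0.1584) = 0.21379 hr

Final: 0.21379 hr


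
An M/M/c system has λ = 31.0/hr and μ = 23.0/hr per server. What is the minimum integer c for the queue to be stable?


Stability requires cμ > λ ⇔ c > λ/μ.
λ/μ = 31.0/23.0 = 1.3478
Minimum integer c = ⌊1.3478⌋ + 1 = 2
Check: 2·23.0 = 46.00 > 31.0, while 1·23.0 = 23.00 ≤ 31.0

Final: 2 servers


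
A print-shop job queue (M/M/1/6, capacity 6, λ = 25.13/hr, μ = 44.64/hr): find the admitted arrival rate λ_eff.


ρ = 0.5629; P_K = (1−ρ)ρ^6/(1−ρ^7) = 0.014164
λ_eff = λ(1 − P_K) = 25.13·(1 − 0.014164) = 25.13·0.985836 = 24.7741 /hr

Final: 24.7741 /hr


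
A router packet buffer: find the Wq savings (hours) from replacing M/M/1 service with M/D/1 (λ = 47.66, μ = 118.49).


ρ = 47.66/118.49 = 0.4022
Wq(M/M/1) = ρ/(μ−λ) = 0.4022/70.83 = 0.005679 hr
Wq(M/D/1) = ρ/(2(μ−λ)) = 0.002839 hr
Savings = 0.005679 − 0.002839 = 0.002839 hr

Final: 0.002839 hr


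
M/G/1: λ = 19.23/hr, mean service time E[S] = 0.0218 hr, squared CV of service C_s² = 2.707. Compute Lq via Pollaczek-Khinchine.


ρ = λ·E[S] = 19.23·0.0218 = 0.4192
Lq = ρ²(1+C_s²)/(2(1−ρ)) = 0.1757·(1+2.707)/(2·0.5808)
= 0.1757·3.7070/1.1616 = 0.56085

Final: 0.56085


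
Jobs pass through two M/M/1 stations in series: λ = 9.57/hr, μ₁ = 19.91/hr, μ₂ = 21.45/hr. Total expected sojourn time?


Each node sees arrival rate λ = 9.57/hr (tandem ⇒ throughput preserved).
W₁ = 1/(μ₁−λ) = 1/(19.91−9.57) = 0.09671 hr
W₂ = 1/(μ₂−λ) = 1/(21.45−9.57) = 0.08418 hr
W_total = W₁ + W₂ = 0.09671 + 0.08418 = 0.18089 hr

Final: 0.18089 hr


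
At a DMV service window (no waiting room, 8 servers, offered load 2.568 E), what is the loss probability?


B(c,a) = (a^c/c!) / Σ_{k=0}^{c} a^k/k!
a^8/8! = 0.046907
Σ terms (k=0..8): 1.00000 + 2.56800 + 3.29731 + 2.82250 + 1.81204 + 0.93067 + 0.39833 + 0.14613 + 0.04691 = 13.021882
B = 0.046907/13.021882 = 0.003602

Final: 0.003602


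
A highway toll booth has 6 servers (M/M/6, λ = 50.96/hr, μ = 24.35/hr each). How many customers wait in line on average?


a = λ/μ = 2.0928; ρ = a/6 = 0.3488
P₀ = 0.123099
Lq = P₀·a^c·ρ / (c!·(1−ρ)²) = 0.123099·84.02001·0.3488/(720·0.42406)
= 0.01182

Final: 0.01182


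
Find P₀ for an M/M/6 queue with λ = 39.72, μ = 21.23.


a = λ/μ = 39.72/21.23 = 1.8709; ρ = a/c = 0.3118
Σ_{k=0}^{5} a^k/k! (terms k=0..5) = 1.00000 + 1.87094 + 1.75020 + 1.09151 + 0.51054 + 0.19104 = 6.41422
Tail: a^6/(6!(1−ρ)) = 42.88994/(720·0.6882) = 0.08656
P₀ = 1/(6.41422 + 0.08656) = 1/6.50078 = 0.153828

Final: 0.153828


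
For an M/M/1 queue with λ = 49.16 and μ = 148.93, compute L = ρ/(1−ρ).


ρ = λ/μ = 49.16/148.93 = 0.3301
L = ρ/(1−ρ) = 0.3301/(1 − 0.3301) = 0.3301/0.6699 = 0.4927

Final: 0.4927


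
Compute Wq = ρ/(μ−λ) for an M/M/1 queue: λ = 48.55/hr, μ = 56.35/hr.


ρ = 48.55/56.35 = 0.8616
Wq = ρ/(μ−λ) = 0.8616/(56.35 − 48.55) = 0.8616/7.80 = 0.1105 hr

Final: 0.1105 hr


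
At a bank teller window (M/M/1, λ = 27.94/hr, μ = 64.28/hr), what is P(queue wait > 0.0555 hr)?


ρ = 27.94/64.28 = 0.4347
P(Wq > t) = ρ·e^{−(μ−λ)t} = 0.4347·e^{−2.0169}
= 0.4347·0.133071 = 0.057841

Final: 0.057841


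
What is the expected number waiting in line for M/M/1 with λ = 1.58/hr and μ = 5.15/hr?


ρ = 1.58/5.15 = 0.3068
Lq = ρ²/(1−ρ) = 0.09412/0.6932 = 0.1358

Final: 0.1358


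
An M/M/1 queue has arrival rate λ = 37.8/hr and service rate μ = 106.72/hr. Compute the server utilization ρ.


ρ = λ/μ = 37.8/106.72 = 0.3542

Final: 0.3542


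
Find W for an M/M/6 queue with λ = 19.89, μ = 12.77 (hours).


a = 1.5576; ρ = 0.2596; P₀ = 0.210583
Lq = P₀·a^c·ρ/(c!(1−ρ)²) = 0.001977
Wq = Lq/λ = 0.001977/19.89 = 0.00009942 hr
W = Wq + 1/μ = 0.00009942 + 0.07831 = 0.07841 hr

Final: 0.07841 hr


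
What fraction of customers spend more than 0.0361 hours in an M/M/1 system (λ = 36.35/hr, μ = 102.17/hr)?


W ~ Exponential(μ−λ) for M/M/1.
μ − λ = 102.17 − 36.35 = 65.8200
P(W > t) = e^{−(μ−λ)t} = e^{−2.3761} = 0.092912

Final: 0.092912


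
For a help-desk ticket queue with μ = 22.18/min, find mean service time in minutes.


Mean service time = 1/μ = 1/22.18 minute = 0.04509 minute
In minutes: 0.04509 × 1 = 0.04509 min

Final: 0.04509 min


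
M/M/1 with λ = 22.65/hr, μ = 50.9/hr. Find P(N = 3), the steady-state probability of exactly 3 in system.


ρ = 22.65/50.9 = 0.4450
P_n = (1−ρ)·ρ^n = (1 − 0.4450)·0.4450^3 = 0.5550·0.088115 = 0.048905

Final: 0.048905


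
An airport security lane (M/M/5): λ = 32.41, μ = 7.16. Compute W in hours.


a = 4.5265; ρ = 0.9053; P₀ = 0.004631
Lq = P₀·a^c·ρ/(c!(1−ρ)²) = 7.40357
Wq = Lq/λ = 7.40357/32.41 = 0.22843 hr
W = Wq + 1/μ = 0.22843 + 0.13966 = 0.36810 hr

Final: 0.36810 hr


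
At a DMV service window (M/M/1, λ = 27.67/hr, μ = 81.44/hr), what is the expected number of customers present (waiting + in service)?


ρ = λ/μ = 27.67/81.44 = 0.3398
L = ρ/(1−ρ) = 0.3398/(1 − 0.3398) = 0.3398/0.6602 = 0.5146

Final: 0.5146


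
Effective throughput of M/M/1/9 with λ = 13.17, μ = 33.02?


ρ = 0.3988; P_K = (1−ρ)ρ^9/(1−ρ^10) = 0.0001536
λ_eff = λ(1 − P_K) = 13.17·(1 − 0.0001536) = 13.17·0.999846 = 13.1680 /hr

Final: 13.1680 /hr


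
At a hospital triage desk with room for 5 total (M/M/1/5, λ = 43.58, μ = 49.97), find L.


ρ = 43.58/49.97 = 0.8721
L = ρ[1 − (K+1)ρ^K + Kρ^(K+1)] / [(1−ρ)(1−ρ^(K+1))]
Numerator: 0.8721·(1 − 6·0.504533 + 5·0.440015) = 0.150770
Denominator: (0.1279)·(0.559985) = 0.071609
L = 0.150770/0.071609 = 2.1055

Final: 2.1055
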